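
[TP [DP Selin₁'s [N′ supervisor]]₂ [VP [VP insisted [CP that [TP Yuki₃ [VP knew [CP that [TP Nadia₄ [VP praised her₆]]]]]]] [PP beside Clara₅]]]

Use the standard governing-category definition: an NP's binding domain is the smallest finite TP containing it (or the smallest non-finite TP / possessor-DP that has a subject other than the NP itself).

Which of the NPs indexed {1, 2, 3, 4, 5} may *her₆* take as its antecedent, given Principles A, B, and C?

{1, 2, 3, 5}

*her* is a pronoun, so Principle B applies: it must be free in its binding domain.
Binding domain of *her₆*: the embedded TP, whose subject is Nadia₄.
*Selin₁* and the pronoun do not c-command one another → neither Principle B nor Principle C is at stake; coindexation permitted.
*[Selin₁'s supervisor]₂* c-commands the pronoun but from outside its binding domain, and is not c-commanded by it → coindexation permitted.
*Yuki₃* c-commands the pronoun but from outside its binding domain, and is not c-commanded by it → coindexation permitted.
*Nadia₄* c-commands the pronoun within its binding domain → coindexation would violate Principle B.
*Clara₅* and the pronoun do not c-command one another → neither Principle B nor Principle C is at stake; coindexation permitted.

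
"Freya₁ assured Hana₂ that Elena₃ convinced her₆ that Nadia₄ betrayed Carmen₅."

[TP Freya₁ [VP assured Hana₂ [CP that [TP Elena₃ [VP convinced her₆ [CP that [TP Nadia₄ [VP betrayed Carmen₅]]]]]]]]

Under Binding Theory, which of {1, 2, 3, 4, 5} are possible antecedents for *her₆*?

{1, 2}

*her* is a pronoun, so Principle B applies: it must be free in its binding domain.
Binding domain of *her₆*: the embedded TP, whose subject is Elena₃.
*Freya₁* c-commands the pronoun but from outside its binding domain, and is not c-commanded by it → coindexation permitted.
*Hana₂* c-commands the pronoun but from outside its binding domain, and is not c-commanded by it → coindexation permitted.
*Elena₃* c-commands the pronoun within its binding domain → coindexation would violate Principle B.
*Nadia₄*: the pronoun c-commands this R-expression → coindexation would violate Principle C on *Nadia₄*.
*Carmen₅*: the pronoun c-commands this R-expression → coindexation would violate Principle C on *Carmen₅*.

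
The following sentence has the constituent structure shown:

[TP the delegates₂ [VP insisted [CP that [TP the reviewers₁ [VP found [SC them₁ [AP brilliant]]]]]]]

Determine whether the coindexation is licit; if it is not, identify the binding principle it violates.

The two coindexed NPs are *the reviewers₁* and *them₁*.
*them₁* is a pronoun. Its binding domain is the embedded TP, whose subject is the reviewers₁.
*the reviewers₁* c-commands it within that domain and carries the same index.
The pronoun is locally bound → Principle B violation.

Principle B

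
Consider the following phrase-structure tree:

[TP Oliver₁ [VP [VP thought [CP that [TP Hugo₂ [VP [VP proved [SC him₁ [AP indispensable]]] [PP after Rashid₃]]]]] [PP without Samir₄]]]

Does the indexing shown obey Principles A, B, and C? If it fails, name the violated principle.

grammatical

The two coindexed NPs are *Oliver₁* and *him₁*.
*him₁* is a pronoun; its binding domain is the embedded TP, whose subject is Hugo₂. Within that domain it is c-commanded only by *Hugo₂*, which carries a different index — the pronoun is free locally, so Principle B holds.
*Oliver₁* is an R-expression; *him₁* does not c-command it, and no other NP shares its index, so Principle C is satisfied.
All principles are respected.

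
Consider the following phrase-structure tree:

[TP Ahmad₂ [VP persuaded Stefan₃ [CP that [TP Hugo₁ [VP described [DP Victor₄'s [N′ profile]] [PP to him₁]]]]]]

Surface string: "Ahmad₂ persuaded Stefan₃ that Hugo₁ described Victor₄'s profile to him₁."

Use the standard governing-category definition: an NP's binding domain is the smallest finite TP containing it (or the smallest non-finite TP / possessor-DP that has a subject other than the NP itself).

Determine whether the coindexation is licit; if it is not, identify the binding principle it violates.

The two coindexed NPs are *Hugo₁* and *him₁*.
*him₁* is a pronoun. Its binding domain is the embedded TP, whose subject is Hugo₁.
*Hugo₁* c-commands it within that domain and carries the same index.
The pronoun is locally bound → Principle B violation.

Principle B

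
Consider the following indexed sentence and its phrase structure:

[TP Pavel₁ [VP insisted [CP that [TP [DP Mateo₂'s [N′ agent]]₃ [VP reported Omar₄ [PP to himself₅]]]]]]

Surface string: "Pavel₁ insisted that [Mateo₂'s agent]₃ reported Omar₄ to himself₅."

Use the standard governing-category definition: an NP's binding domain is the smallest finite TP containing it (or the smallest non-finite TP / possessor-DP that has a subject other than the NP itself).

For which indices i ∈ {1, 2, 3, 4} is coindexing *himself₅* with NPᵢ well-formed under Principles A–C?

{3, 4}

*himself* is an anaphor, so Principle A applies: it must be bound in its binding domain.
Binding domain of *himself₅*: the embedded TP, whose subject is [Mateo₂'s agent]₃.
*Pavel₁* c-commands the anaphor but is outside its binding domain → cannot satisfy Principle A.
*Mateo₂* does not c-command the anaphor → cannot bind it.
*[Mateo₂'s agent]₃* c-commands the anaphor within its binding domain → licit binder.
*Omar₄* c-commands the anaphor within its binding domain → licit binder.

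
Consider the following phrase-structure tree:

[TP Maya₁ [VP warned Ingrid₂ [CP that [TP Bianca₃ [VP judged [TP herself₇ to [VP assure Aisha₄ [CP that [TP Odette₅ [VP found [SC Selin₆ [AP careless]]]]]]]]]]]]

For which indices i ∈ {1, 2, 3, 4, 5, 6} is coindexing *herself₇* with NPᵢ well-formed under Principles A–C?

*herself* is an anaphor, so Principle A applies: it must be bound in its binding domain.
Binding domain of *herself₇*: the embedded TP, whose subject is Bianca₃.
*Maya₁* c-commands the anaphor but is outside its binding domain → cannot satisfy Principle A.
*Ingrid₂* c-commands the anaphor but is outside its binding domain → cannot satisfy Principle A.
*Bianca₃* c-commands the anaphor within its binding domain → licit binder.
*Aisha₄* does not c-command the anaphor → cannot bind it.
*Odette₅* does not c-command the anaphor → cannot bind it.
*Selin₆* does not c-command the anaphor → cannot bind it.

{3}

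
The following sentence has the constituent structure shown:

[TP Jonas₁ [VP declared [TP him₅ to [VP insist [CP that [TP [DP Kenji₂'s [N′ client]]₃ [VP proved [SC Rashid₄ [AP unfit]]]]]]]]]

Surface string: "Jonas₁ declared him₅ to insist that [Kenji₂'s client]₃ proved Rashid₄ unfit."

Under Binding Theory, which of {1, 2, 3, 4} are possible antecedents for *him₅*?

none

*him* is a pronoun, so Principle B applies: it must be free in its binding domain.
Binding domain of *him₅*: the matrix TP, whose subject is Jonas₁.
*Jonas₁* c-commands the pronoun within its binding domain → coindexation would violate Principle B.
*Kenji₂*: the pronoun c-commands this R-expression → coindexation would violate Principle C on *Kenji₂*.
*[Kenji₂'s client]₃*: the pronoun c-commands this R-expression → coindexation would violate Principle C on *[Kenji₂'s client]₃*.
*Rashid₄*: the pronoun c-commands this R-expression → coindexation would violate Principle C on *Rashid₄*.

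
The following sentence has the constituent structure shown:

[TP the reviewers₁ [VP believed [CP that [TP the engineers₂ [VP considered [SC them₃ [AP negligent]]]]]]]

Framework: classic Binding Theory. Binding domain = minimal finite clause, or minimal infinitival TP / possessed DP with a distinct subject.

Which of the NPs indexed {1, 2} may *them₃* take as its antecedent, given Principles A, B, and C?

*them* is a pronoun, so Principle B applies: it must be free in its binding domain.
Binding domain of *them₃*: the embedded TP, whose subject is the engineers₂.
*the reviewers₁* c-commands the pronoun but from outside its binding domain, and is not c-commanded by it → coindexation permitted.
*the engineers₂* c-commands the pronoun within its binding domain → coindexation would violate Principle B.

{1}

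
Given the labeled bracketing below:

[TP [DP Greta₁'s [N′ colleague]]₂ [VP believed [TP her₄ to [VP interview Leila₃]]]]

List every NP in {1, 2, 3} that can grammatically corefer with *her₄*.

*her* is a pronoun, so Principle B applies: it must be free in its binding domain.
Binding domain of *her₄*: the matrix TP, whose subject is [Greta₁'s colleague]₂.
*Greta₁* and the pronoun do not c-command one another → neither Principle B nor Principle C is at stake; coindexation permitted.
*[Greta₁'s colleague]₂* c-commands the pronoun within its binding domain → coindexation would violate Principle B.
*Leila₃*: the pronoun c-commands this R-expression → coindexation would violate Principle C on *Leila₃*.

{1}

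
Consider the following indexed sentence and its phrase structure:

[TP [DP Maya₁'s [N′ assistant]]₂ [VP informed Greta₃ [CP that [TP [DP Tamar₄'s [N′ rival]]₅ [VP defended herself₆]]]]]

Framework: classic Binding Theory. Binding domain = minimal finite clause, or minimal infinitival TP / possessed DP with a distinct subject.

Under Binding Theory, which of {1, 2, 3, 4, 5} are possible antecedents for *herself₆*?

{5}

*herself* is an anaphor, so Principle A applies: it must be bound in its binding domain.
Binding domain of *herself₆*: the embedded TP, whose subject is [Tamar₄'s rival]₅.
*Maya₁* does not c-command the anaphor → cannot bind it.
*[Maya₁'s assistant]₂* c-commands the anaphor but is outside its binding domain → cannot satisfy Principle A.
*Greta₃* c-commands the anaphor but is outside its binding domain → cannot satisfy Principle A.
*Tamar₄* does not c-command the anaphor → cannot bind it.
*[Tamar₄'s rival]₅* c-commands the anaphor within its binding domain → licit binder.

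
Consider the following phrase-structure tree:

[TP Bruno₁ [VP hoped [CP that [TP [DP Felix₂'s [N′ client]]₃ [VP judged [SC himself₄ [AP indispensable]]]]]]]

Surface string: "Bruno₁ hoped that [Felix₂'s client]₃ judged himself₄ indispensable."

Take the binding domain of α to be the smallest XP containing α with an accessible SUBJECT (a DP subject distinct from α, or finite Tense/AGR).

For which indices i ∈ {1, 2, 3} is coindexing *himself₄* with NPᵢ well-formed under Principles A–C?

*himself* is an anaphor, so Principle A applies: it must be bound in its binding domain.
Binding domain of *himself₄*: the embedded TP, whose subject is [Felix₂'s client]₃.
*Bruno₁* c-commands the anaphor but is outside its binding domain → cannot satisfy Principle A.
*Felix₂* does not c-command the anaphor → cannot bind it.
*[Felix₂'s client]₃* c-commands the anaphor within its binding domain → licit binder.

{3}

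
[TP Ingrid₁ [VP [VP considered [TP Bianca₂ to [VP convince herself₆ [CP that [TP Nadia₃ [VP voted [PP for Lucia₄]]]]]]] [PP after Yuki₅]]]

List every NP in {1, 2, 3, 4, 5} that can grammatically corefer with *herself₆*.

{2}

*herself* is an anaphor, so Principle A applies: it must be bound in its binding domain.
Binding domain of *herself₆*: the embedded TP, whose subject is Bianca₂.
*Ingrid₁* c-commands the anaphor but is outside its binding domain → cannot satisfy Principle A.
*Bianca₂* c-commands the anaphor within its binding domain → licit binder.
*Nadia₃* does not c-command the anaphor → cannot bind it.
*Lucia₄* does not c-command the anaphor → cannot bind it.
*Yuki₅* does not c-command the anaphor → cannot bind it.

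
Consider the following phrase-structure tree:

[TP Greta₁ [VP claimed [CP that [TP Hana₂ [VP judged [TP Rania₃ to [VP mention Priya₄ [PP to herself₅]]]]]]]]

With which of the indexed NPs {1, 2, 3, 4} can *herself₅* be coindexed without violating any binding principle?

{3, 4}

*herself* is an anaphor, so Principle A applies: it must be bound in its binding domain.
Binding domain of *herself₅*: the embedded TP, whose subject is Rania₃.
*Greta₁* c-commands the anaphor but is outside its binding domain → cannot satisfy Principle A.
*Hana₂* c-commands the anaphor but is outside its binding domain → cannot satisfy Principle A.
*Rania₃* c-commands the anaphor within its binding domain → licit binder.
*Priya₄* c-commands the anaphor within its binding domain → licit binder.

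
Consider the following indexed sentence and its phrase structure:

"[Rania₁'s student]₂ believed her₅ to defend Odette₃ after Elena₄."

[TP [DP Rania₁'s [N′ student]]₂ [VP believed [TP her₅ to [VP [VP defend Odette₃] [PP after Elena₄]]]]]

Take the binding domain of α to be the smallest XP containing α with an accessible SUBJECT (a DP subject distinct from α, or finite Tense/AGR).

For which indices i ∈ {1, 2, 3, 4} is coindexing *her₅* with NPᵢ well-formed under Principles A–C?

{1}

*her* is a pronoun, so Principle B applies: it must be free in its binding domain.
Binding domain of *her₅*: the matrix TP, whose subject is [Rania₁'s student]₂.
*Rania₁* and the pronoun do not c-command one another → neither Principle B nor Principle C is at stake; coindexation permitted.
*[Rania₁'s student]₂* c-commands the pronoun within its binding domain → coindexation would violate Principle B.
*Odette₃*: the pronoun c-commands this R-expression → coindexation would violate Principle C on *Odette₃*.
*Elena₄*: the pronoun c-commands this R-expression → coindexation would violate Principle C on *Elena₄*.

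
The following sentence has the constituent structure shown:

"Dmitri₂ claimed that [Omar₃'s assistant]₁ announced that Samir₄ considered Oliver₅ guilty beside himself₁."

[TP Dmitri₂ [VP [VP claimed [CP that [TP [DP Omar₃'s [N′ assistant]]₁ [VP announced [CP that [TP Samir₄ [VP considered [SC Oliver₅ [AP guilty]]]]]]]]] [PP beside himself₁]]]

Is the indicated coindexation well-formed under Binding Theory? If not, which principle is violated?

Principle A

The two coindexed NPs are *[Omar₃'s assistant]₁* and *himself₁*.
*himself₁* is an anaphor. Principle A requires it to be bound within its binding domain — the matrix TP, whose subject is Dmitri₂.
Within that domain it is c-commanded by *Dmitri₂*, which does not share its index.
*[Omar₃'s assistant]₁* does not c-command the anaphor at all.
The anaphor is unbound in its domain → Principle A violation.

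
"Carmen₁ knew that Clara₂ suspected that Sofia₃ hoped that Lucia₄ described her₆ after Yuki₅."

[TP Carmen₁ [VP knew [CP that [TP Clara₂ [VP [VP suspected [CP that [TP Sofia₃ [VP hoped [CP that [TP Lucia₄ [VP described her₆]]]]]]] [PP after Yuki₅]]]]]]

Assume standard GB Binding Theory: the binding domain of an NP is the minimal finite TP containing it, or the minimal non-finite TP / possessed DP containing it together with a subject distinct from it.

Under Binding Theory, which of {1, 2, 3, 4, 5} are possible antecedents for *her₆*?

*her* is a pronoun, so Principle B applies: it must be free in its binding domain.
Binding domain of *her₆*: the embedded TP, whose subject is Lucia₄.
*Carmen₁* c-commands the pronoun but from outside its binding domain, and is not c-commanded by it → coindexation permitted.
*Clara₂* c-commands the pronoun but from outside its binding domain, and is not c-commanded by it → coindexation permitted.
*Sofia₃* c-commands the pronoun but from outside its binding domain, and is not c-commanded by it → coindexation permitted.
*Lucia₄* c-commands the pronoun within its binding domain → coindexation would violate Principle B.
*Yuki₅* and the pronoun do not c-command one another → neither Principle B nor Principle C is at stake; coindexation permitted.

{1, 2, 3, 5}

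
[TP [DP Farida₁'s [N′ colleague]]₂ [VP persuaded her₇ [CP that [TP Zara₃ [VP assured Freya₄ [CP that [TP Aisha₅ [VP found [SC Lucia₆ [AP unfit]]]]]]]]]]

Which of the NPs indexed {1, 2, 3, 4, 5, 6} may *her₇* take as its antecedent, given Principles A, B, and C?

{1}

*her* is a pronoun, so Principle B applies: it must be free in its binding domain.
Binding domain of *her₇*: the matrix TP, whose subject is [Farida₁'s colleague]₂.
*Farida₁* and the pronoun do not c-command one another → neither Principle B nor Principle C is at stake; coindexation permitted.
*[Farida₁'s colleague]₂* c-commands the pronoun within its binding domain → coindexation would violate Principle B.
*Zara₃*: the pronoun c-commands this R-expression → coindexation would violate Principle C on *Zara₃*.
*Freya₄*: the pronoun c-commands this R-expression → coindexation would violate Principle C on *Freya₄*.
*Aisha₅*: the pronoun c-commands this R-expression → coindexation would violate Principle C on *Aisha₅*.
*Lucia₆*: the pronoun c-commands this R-expression → coindexation would violate Principle C on *Lucia₆*.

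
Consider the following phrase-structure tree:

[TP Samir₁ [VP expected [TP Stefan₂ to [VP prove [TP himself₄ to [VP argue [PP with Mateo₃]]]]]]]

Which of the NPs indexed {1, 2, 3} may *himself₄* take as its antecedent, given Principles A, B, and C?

*himself* is an anaphor, so Principle A applies: it must be bound in its binding domain.
Binding domain of *himself₄*: the embedded TP, whose subject is Stefan₂.
*Samir₁* c-commands the anaphor but is outside its binding domain → cannot satisfy Principle A.
*Stefan₂* c-commands the anaphor within its binding domain → licit binder.
*Mateo₃* does not c-command the anaphor → cannot bind it.

{2}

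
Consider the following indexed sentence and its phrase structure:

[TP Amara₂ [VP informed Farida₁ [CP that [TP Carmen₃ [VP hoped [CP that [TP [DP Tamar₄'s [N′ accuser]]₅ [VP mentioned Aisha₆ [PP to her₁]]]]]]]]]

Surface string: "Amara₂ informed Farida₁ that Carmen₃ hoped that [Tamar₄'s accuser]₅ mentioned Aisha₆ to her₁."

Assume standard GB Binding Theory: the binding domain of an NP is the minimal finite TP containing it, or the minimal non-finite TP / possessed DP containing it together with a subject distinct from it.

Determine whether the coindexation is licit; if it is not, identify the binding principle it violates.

The two coindexed NPs are *Farida₁* and *her₁*.
*her₁* is a pronoun; its binding domain is the embedded TP, whose subject is [Tamar₄'s accuser]₅. Within that domain it is c-commanded only by *[Tamar₄'s accuser]₅*, *Aisha₆*, which carry a different index — the pronoun is free locally, so Principle B holds.
*Farida₁* is an R-expression; *her₁* does not c-command it, and no other NP shares its index, so Principle C is satisfied.
All principles are respected.

grammatical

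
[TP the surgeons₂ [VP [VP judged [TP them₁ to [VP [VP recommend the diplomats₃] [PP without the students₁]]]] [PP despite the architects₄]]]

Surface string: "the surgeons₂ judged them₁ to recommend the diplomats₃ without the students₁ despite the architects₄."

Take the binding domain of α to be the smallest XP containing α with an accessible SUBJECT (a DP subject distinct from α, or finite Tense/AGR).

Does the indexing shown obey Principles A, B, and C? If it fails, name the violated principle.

The two coindexed NPs are *them₁* and *the students₁*.
*the students₁* is an R-expression. Principle C requires it to be free everywhere.
*them₁* c-commands it and carries the same index.
The R-expression is bound → Principle C violation.

Principle C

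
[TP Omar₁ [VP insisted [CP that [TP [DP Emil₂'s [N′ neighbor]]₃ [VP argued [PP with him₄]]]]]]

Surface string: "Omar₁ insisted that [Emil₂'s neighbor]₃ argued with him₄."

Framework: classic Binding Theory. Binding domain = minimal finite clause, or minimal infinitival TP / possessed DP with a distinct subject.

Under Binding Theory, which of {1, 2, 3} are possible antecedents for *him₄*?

*him* is a pronoun, so Principle B applies: it must be free in its binding domain.
Binding domain of *him₄*: the embedded TP, whose subject is [Emil₂'s neighbor]₃.
*Omar₁* c-commands the pronoun but from outside its binding domain, and is not c-commanded by it → coindexation permitted.
*Emil₂* and the pronoun do not c-command one another → neither Principle B nor Principle C is at stake; coindexation permitted.
*[Emil₂'s neighbor]₃* c-commands the pronoun within its binding domain → coindexation would violate Principle B.

{1, 2}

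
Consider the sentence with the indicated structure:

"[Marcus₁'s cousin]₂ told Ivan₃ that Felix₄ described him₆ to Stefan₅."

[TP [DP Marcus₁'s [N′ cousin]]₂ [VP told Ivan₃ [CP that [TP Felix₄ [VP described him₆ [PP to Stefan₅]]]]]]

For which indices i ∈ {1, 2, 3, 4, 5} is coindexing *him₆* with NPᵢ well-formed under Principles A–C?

{1, 2, 3}

*him* is a pronoun, so Principle B applies: it must be free in its binding domain.
Binding domain of *him₆*: the embedded TP, whose subject is Felix₄.
*Marcus₁* and the pronoun do not c-command one another → neither Principle B nor Principle C is at stake; coindexation permitted.
*[Marcus₁'s cousin]₂* c-commands the pronoun but from outside its binding domain, and is not c-commanded by it → coindexation permitted.
*Ivan₃* c-commands the pronoun but from outside its binding domain, and is not c-commanded by it → coindexation permitted.
*Felix₄* c-commands the pronoun within its binding domain → coindexation would violate Principle B.
*Stefan₅*: the pronoun c-commands this R-expression → coindexation would violate Principle C on *Stefan₅*.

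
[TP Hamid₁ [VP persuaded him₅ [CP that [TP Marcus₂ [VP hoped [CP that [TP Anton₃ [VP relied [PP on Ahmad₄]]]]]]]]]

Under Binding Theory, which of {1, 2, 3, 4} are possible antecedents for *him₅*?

none

*him* is a pronoun, so Principle B applies: it must be free in its binding domain.
Binding domain of *him₅*: the matrix TP, whose subject is Hamid₁.
*Hamid₁* c-commands the pronoun within its binding domain → coindexation would violate Principle B.
*Marcus₂*: the pronoun c-commands this R-expression → coindexation would violate Principle C on *Marcus₂*.
*Anton₃*: the pronoun c-commands this R-expression → coindexation would violate Principle C on *Anton₃*.
*Ahmad₄*: the pronoun c-commands this R-expression → coindexation would violate Principle C on *Ahmad₄*.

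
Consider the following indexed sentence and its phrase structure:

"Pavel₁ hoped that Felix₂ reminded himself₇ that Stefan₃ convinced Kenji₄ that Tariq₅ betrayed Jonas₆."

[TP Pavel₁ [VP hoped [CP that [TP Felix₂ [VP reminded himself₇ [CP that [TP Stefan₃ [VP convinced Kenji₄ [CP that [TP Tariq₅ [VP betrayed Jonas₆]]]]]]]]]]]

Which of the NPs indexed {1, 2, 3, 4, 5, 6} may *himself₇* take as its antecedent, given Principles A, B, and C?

{2}

*himself* is an anaphor, so Principle A applies: it must be bound in its binding domain.
Binding domain of *himself₇*: the embedded TP, whose subject is Felix₂.
*Pavel₁* c-commands the anaphor but is outside its binding domain → cannot satisfy Principle A.
*Felix₂* c-commands the anaphor within its binding domain → licit binder.
*Stefan₃* does not c-command the anaphor → cannot bind it.
*Kenji₄* does not c-command the anaphor → cannot bind it.
*Tariq₅* does not c-command the anaphor → cannot bind it.
*Jonas₆* does not c-command the anaphor → cannot bind it.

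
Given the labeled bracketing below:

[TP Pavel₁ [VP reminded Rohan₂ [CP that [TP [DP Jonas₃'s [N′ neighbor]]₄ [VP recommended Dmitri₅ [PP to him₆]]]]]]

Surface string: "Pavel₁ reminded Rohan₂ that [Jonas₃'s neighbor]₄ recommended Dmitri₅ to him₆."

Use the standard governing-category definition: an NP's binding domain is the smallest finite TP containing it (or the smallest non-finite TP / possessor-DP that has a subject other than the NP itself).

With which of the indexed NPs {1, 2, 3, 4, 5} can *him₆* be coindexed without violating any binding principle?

{1, 2, 3}

*him* is a pronoun, so Principle B applies: it must be free in its binding domain.
Binding domain of *him₆*: the embedded TP, whose subject is [Jonas₃'s neighbor]₄.
*Pavel₁* c-commands the pronoun but from outside its binding domain, and is not c-commanded by it → coindexation permitted.
*Rohan₂* c-commands the pronoun but from outside its binding domain, and is not c-commanded by it → coindexation permitted.
*Jonas₃* and the pronoun do not c-command one another → neither Principle B nor Principle C is at stake; coindexation permitted.
*[Jonas₃'s neighbor]₄* c-commands the pronoun within its binding domain → coindexation would violate Principle B.
*Dmitri₅* c-commands the pronoun within its binding domain → coindexation would violate Principle B.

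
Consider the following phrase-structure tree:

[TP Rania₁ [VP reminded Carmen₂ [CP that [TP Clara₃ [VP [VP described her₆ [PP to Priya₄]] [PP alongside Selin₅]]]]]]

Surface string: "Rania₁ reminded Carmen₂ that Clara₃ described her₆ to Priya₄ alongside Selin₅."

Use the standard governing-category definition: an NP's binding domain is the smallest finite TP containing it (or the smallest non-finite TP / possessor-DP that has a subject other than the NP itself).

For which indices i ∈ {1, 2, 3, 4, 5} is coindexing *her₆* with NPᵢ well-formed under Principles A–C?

{1, 2, 5}

*her* is a pronoun, so Principle B applies: it must be free in its binding domain.
Binding domain of *her₆*: the embedded TP, whose subject is Clara₃.
*Rania₁* c-commands the pronoun but from outside its binding domain, and is not c-commanded by it → coindexation permitted.
*Carmen₂* c-commands the pronoun but from outside its binding domain, and is not c-commanded by it → coindexation permitted.
*Clara₃* c-commands the pronoun within its binding domain → coindexation would violate Principle B.
*Priya₄*: the pronoun c-commands this R-expression → coindexation would violate Principle C on *Priya₄*.
*Selin₅* and the pronoun do not c-command one another → neither Principle B nor Principle C is at stake; coindexation permitted.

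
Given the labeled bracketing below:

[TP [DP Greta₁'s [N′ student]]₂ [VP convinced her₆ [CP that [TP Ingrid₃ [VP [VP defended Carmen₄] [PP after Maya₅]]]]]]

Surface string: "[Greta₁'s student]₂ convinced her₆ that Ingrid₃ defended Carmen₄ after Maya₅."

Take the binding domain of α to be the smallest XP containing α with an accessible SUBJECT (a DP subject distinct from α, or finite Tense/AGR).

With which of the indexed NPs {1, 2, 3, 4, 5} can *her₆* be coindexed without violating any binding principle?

*her* is a pronoun, so Principle B applies: it must be free in its binding domain.
Binding domain of *her₆*: the matrix TP, whose subject is [Greta₁'s student]₂.
*Greta₁* and the pronoun do not c-command one another → neither Principle B nor Principle C is at stake; coindexation permitted.
*[Greta₁'s student]₂* c-commands the pronoun within its binding domain → coindexation would violate Principle B.
*Ingrid₃*: the pronoun c-commands this R-expression → coindexation would violate Principle C on *Ingrid₃*.
*Carmen₄*: the pronoun c-commands this R-expression → coindexation would violate Principle C on *Carmen₄*.
*Maya₅*: the pronoun c-commands this R-expression → coindexation would violate Principle C on *Maya₅*.

{1}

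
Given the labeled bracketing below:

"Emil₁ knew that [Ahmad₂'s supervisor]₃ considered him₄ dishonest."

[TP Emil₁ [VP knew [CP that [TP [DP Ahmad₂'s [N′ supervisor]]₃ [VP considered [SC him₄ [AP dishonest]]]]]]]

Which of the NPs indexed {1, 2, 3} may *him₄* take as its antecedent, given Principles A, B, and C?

{1, 2}

*him* is a pronoun, so Principle B applies: it must be free in its binding domain.
Binding domain of *him₄*: the embedded TP, whose subject is [Ahmad₂'s supervisor]₃.
*Emil₁* c-commands the pronoun but from outside its binding domain, and is not c-commanded by it → coindexation permitted.
*Ahmad₂* and the pronoun do not c-command one another → neither Principle B nor Principle C is at stake; coindexation permitted.
*[Ahmad₂'s supervisor]₃* c-commands the pronoun within its binding domain → coindexation would violate Principle B.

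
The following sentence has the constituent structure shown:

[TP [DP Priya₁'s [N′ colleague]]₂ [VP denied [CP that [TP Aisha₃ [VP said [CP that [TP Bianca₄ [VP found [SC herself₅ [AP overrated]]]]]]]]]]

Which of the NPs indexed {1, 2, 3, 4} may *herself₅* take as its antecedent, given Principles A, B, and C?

{4}

*herself* is an anaphor, so Principle A applies: it must be bound in its binding domain.
Binding domain of *herself₅*: the embedded TP, whose subject is Bianca₄.
*Priya₁* does not c-command the anaphor → cannot bind it.
*[Priya₁'s colleague]₂* c-commands the anaphor but is outside its binding domain → cannot satisfy Principle A.
*Aisha₃* c-commands the anaphor but is outside its binding domain → cannot satisfy Principle A.
*Bianca₄* c-commands the anaphor within its binding domain → licit binder.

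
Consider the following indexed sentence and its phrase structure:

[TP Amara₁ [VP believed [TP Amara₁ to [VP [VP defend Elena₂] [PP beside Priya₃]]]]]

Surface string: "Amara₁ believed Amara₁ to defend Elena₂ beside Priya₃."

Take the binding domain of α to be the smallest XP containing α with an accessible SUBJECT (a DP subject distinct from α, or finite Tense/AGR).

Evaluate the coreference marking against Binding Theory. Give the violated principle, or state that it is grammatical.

The two coindexed NPs are *Amara₁* (the lower occurrence) and *Amara₁* (the higher occurrence).
*Amara₁* (the lower occurrence) is an R-expression. Principle C requires it to be free everywhere.
*Amara₁* (the higher occurrence) c-commands it and carries the same index.
The R-expression is bound → Principle C violation.

Principle C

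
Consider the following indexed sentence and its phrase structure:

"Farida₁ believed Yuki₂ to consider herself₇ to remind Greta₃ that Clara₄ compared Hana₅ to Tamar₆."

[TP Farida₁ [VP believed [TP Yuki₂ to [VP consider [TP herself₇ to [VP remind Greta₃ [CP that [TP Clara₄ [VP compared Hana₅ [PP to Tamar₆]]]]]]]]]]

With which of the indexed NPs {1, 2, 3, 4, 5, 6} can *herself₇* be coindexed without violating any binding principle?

*herself* is an anaphor, so Principle A applies: it must be bound in its binding domain.
Binding domain of *herself₇*: the embedded TP, whose subject is Yuki₂.
*Farida₁* c-commands the anaphor but is outside its binding domain → cannot satisfy Principle A.
*Yuki₂* c-commands the anaphor within its binding domain → licit binder.
*Greta₃* does not c-command the anaphor → cannot bind it.
*Clara₄* does not c-command the anaphor → cannot bind it.
*Hana₅* does not c-command the anaphor → cannot bind it.
*Tamar₆* does not c-command the anaphor → cannot bind it.

{2}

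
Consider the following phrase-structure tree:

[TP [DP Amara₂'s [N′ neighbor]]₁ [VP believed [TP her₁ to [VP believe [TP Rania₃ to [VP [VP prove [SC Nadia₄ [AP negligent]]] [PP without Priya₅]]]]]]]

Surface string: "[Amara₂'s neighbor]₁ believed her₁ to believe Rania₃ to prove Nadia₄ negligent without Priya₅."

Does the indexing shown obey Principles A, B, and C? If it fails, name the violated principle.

Principle B

The two coindexed NPs are *[Amara₂'s neighbor]₁* and *her₁*.
*her₁* is a pronoun. Its binding domain is the matrix TP, whose subject is [Amara₂'s neighbor]₁.
*[Amara₂'s neighbor]₁* c-commands it within that domain and carries the same index.
The pronoun is locally bound → Principle B violation.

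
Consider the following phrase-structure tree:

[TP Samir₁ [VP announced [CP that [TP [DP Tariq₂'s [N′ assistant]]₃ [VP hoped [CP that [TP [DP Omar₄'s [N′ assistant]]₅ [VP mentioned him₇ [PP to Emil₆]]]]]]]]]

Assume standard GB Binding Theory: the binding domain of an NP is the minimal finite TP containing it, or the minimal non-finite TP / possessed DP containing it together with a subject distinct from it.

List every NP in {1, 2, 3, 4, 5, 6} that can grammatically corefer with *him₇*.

*him* is a pronoun, so Principle B applies: it must be free in its binding domain.
Binding domain of *him₇*: the embedded TP, whose subject is [Omar₄'s assistant]₅.
*Samir₁* c-commands the pronoun but from outside its binding domain, and is not c-commanded by it → coindexation permitted.
*Tariq₂* and the pronoun do not c-command one another → neither Principle B nor Principle C is at stake; coindexation permitted.
*[Tariq₂'s assistant]₃* c-commands the pronoun but from outside its binding domain, and is not c-commanded by it → coindexation permitted.
*Omar₄* and the pronoun do not c-command one another → neither Principle B nor Principle C is at stake; coindexation permitted.
*[Omar₄'s assistant]₅* c-commands the pronoun within its binding domain → coindexation would violate Principle B.
*Emil₆*: the pronoun c-commands this R-expression → coindexation would violate Principle C on *Emil₆*.

{1, 2, 3, 4}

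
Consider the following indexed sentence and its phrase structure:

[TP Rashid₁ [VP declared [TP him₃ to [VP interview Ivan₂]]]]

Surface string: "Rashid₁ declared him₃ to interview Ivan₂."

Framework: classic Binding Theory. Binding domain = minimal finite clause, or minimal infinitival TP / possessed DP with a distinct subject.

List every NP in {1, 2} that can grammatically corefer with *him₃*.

none

*him* is a pronoun, so Principle B applies: it must be free in its binding domain.
Binding domain of *him₃*: the matrix TP, whose subject is Rashid₁.
*Rashid₁* c-commands the pronoun within its binding domain → coindexation would violate Principle B.
*Ivan₂*: the pronoun c-commands this R-expression → coindexation would violate Principle C on *Ivan₂*.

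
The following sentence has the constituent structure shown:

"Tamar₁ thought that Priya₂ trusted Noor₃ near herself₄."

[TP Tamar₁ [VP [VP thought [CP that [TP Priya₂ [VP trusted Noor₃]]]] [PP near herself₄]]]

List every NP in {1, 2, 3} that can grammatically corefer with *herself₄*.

*herself* is an anaphor, so Principle A applies: it must be bound in its binding domain.
Binding domain of *herself₄*: the matrix TP, whose subject is Tamar₁.
*Tamar₁* c-commands the anaphor within its binding domain → licit binder.
*Priya₂* does not c-command the anaphor → cannot bind it.
*Noor₃* does not c-command the anaphor → cannot bind it.

{1}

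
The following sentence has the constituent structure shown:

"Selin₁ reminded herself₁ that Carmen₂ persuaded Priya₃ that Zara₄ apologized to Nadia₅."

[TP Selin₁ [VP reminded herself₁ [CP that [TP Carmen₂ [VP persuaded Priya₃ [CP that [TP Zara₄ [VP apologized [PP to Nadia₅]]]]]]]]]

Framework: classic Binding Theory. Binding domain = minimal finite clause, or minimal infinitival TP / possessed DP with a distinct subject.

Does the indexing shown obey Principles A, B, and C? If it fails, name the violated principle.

The two coindexed NPs are *Selin₁* and *herself₁*.
*herself₁* is an anaphor; its binding domain is the matrix TP, whose subject is Selin₁. *Selin₁* c-commands it within that domain and shares its index, so Principle A is satisfied.
*Selin₁* is an R-expression; *herself₁* does not c-command it, and no other NP shares its index, so Principle C is satisfied.
All principles are respected.

grammatical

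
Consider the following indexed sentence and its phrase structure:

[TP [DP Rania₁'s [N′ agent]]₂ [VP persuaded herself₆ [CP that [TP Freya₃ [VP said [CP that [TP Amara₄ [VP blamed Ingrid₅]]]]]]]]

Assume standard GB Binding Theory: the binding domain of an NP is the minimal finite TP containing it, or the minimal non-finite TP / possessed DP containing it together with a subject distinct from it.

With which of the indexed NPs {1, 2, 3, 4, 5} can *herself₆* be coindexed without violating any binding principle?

{2}

*herself* is an anaphor, so Principle A applies: it must be bound in its binding domain.
Binding domain of *herself₆*: the matrix TP, whose subject is [Rania₁'s agent]₂.
*Rania₁* does not c-command the anaphor → cannot bind it.
*[Rania₁'s agent]₂* c-commands the anaphor within its binding domain → licit binder.
*Freya₃* does not c-command the anaphor → cannot bind it.
*Amara₄* does not c-command the anaphor → cannot bind it.
*Ingrid₅* does not c-command the anaphor → cannot bind it.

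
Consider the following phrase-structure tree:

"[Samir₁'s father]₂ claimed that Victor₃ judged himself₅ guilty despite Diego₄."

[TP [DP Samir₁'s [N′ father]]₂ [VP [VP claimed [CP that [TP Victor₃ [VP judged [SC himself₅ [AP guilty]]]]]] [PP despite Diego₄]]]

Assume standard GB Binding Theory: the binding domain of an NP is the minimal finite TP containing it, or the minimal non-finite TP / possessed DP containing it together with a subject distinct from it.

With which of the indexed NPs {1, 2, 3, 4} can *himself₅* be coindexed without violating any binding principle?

*himself* is an anaphor, so Principle A applies: it must be bound in its binding domain.
Binding domain of *himself₅*: the embedded TP, whose subject is Victor₃.
*Samir₁* does not c-command the anaphor → cannot bind it.
*[Samir₁'s father]₂* c-commands the anaphor but is outside its binding domain → cannot satisfy Principle A.
*Victor₃* c-commands the anaphor within its binding domain → licit binder.
*Diego₄* does not c-command the anaphor → cannot bind it.

{3}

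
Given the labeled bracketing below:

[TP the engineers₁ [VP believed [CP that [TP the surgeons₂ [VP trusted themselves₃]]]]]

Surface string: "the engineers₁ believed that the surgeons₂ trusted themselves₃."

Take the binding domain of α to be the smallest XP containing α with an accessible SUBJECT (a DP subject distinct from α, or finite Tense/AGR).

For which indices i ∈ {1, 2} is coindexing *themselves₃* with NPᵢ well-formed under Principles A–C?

{2}

*themselves* is an anaphor, so Principle A applies: it must be bound in its binding domain.
Binding domain of *themselves₃*: the embedded TP, whose subject is the surgeons₂.
*the engineers₁* c-commands the anaphor but is outside its binding domain → cannot satisfy Principle A.
*the surgeons₂* c-commands the anaphor within its binding domain → licit binder.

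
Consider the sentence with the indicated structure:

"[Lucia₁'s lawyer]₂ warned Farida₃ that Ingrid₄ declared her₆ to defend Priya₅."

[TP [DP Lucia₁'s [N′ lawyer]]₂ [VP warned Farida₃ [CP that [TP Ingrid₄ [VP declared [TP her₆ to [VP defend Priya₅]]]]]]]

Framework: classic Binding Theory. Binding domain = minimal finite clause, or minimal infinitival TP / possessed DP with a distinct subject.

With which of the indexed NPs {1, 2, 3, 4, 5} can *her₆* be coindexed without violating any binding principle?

*her* is a pronoun, so Principle B applies: it must be free in its binding domain.
Binding domain of *her₆*: the embedded TP, whose subject is Ingrid₄.
*Lucia₁* and the pronoun do not c-command one another → neither Principle B nor Principle C is at stake; coindexation permitted.
*[Lucia₁'s lawyer]₂* c-commands the pronoun but from outside its binding domain, and is not c-commanded by it → coindexation permitted.
*Farida₃* c-commands the pronoun but from outside its binding domain, and is not c-commanded by it → coindexation permitted.
*Ingrid₄* c-commands the pronoun within its binding domain → coindexation would violate Principle B.
*Priya₅*: the pronoun c-commands this R-expression → coindexation would violate Principle C on *Priya₅*.

{1, 2, 3}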